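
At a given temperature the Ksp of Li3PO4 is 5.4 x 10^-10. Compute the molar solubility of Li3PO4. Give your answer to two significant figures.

Li3PO4(s) ⇌ 3 Li^+(aq) + PO4^3-(aq)
Ksp = [Li^+]^3[PO4^3-]
For each mole of Li3PO4 that dissolves: [Li^+] = 3s, [PO4^3-] = s.
So Ksp = (3s)^3 × s = 27s^4
s^4 = 5.4 x 10^-10 / 27, so s = 2.1 x 10^-3 M

2.1 × 10^-3 M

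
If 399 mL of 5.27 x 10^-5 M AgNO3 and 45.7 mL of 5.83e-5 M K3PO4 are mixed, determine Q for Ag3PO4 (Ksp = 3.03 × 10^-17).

Q = 6.33 x 10^-19

Total volume = 399 + 45.7 = 444.7 mL.
[Ag^+] = 5.27 x 10^-5 × (399/444.7) = 4.728 × 10^-5 M
[PO4^3-] = 5.83 × 10^-5 × (45.7/444.7) = 5.991 x 10^-6 M
Ag3PO4(s) <=> 3 Ag^+ + PO4^3-, so Q = [Ag^+]^3[PO4^3-]
Q = (4.728 × 10^-5)^3(5.991 x 10^-6) = 6.33 x 10^-19
Q < Ksp, so no precipitate of Ag3PO4 forms.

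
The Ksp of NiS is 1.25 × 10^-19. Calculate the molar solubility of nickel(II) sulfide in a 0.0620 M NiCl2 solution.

NiS(s) <=> Ni^2+ + S^2-
Ksp = [Ni^2+][S^2-]
Let s be the molar solubility in this solution. [Ni^2+] = 0.0620 + s ≈ 0.0620, [S^2-] = s (Ksp is small, so little additional dissolves).
Ksp ≈ 0.0620 × s
s = 2.02 × 10^-18 M
Check: s = 2.0 × 10^-18 ≪ 0.0620, so the approximation is valid.

s = 2.02 x 10^-18 M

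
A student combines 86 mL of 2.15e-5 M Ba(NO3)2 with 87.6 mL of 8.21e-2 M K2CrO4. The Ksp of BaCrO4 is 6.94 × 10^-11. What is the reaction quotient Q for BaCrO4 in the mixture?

Total volume = 86 + 87.6 = 173.6 mL.
[Ba^2+] = 2.15 × 10^-5 × (86/173.6) = 1.065 × 10^-5 M
[CrO4^2-] = 8.21 × 10^-2 × (87.6/173.6) = 4.143 x 10^-2 M
BaCrO4(s) ⇌ Ba^2+(aq) + CrO4^2-(aq), so Q = [Ba^2+][CrO4^2-]
Q = (1.065 x 10^-5)(4.143 × 10^-2) = 4.41 × 10^-7
Q > Ksp, so BaCrO4 will precipitate.

4.41 × 10^-7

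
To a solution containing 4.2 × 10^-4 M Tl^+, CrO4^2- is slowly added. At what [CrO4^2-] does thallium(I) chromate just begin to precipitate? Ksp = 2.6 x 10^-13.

[CrO4^2-] = 1.5 x 10^-6 M

Tl2CrO4(s) ⇌ 2 Tl^+(aq) + CrO4^2-(aq)
Ksp = [Tl^+]^2[CrO4^2-]
Precipitation begins when Q = Ksp. With [Tl^+] = 4.2 × 10^-4 M:
2.6 x 10^-13 = (4.2 × 10^-4)^2 × [CrO4^2-]
[CrO4^2-] = (2.6 x 10^-13 / 1.76 × 10^-7) = 1.5 x 10^-6 M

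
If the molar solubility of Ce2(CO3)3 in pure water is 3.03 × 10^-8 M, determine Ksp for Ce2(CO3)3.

Ce2(CO3)3(s) ⇌ 2 Ce^3+ + 3 CO3^2-
For each mole of Ce2(CO3)3 that dissolves: [Ce^3+] = 2s, [CO3^2-] = 3s.
Ksp = [Ce^3+]^2[CO3^2-]^3
Ksp = (2s)^2(3s)^3 = 108s^5
With s = 3.03 × 10^-8: Ksp = 2.76 x 10^-36

Ksp = 2.76e-36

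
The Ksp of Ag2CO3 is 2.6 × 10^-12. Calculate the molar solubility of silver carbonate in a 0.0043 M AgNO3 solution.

s = 1.4e-7 M

Ag2CO3(s) ⇌ 2 Ag^+(aq) + CO3^2-(aq)
Ksp = [Ag^+]^2[CO3^2-]
Let s = moles of Ag2CO3 that dissolve per litre. [Ag^+] = 0.0043 + 2s ≈ 0.0043, [CO3^2-] = s (common-ion effect: Ag^+ is already 0.0043 M).
Ksp ≈ (0.0043)^2 × s
s = 1.4 × 10^-7 M
Check: 2s = 2.8 × 10^-7 ≪ 0.0043, so the approximation is valid.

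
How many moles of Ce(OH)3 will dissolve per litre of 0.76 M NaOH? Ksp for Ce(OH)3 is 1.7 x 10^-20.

Ce(OH)3(s) ⇌ Ce^3+(aq) + 3 OH^-(aq)
Ksp = [Ce^3+][OH^-]^3
If s mol/L dissolves here, [Ce^3+] = s, [OH^-] = 0.76 + 3s ≈ 0.76 (common-ion effect: OH^- is already 0.76 M).
Ksp ≈ s × (0.76)^3
s = 3.9 × 10^-20 M
Check: 3s = 1.2 × 10^-19 ≪ 0.76, so the approximation is valid.

3.9 × 10^-20 M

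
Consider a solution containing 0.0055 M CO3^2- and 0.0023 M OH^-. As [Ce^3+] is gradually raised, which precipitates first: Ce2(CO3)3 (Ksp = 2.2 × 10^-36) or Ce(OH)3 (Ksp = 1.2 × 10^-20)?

Each salt begins to precipitate when Q = Ksp, i.e. when [Ce^3+] reaches its threshold.
For Ce2(CO3)3: 2.2 × 10^-36 = (0.0055)^3 × [Ce^3+]^2  ⇒  [Ce^3+] = 3.6 x 10^-15 M.
For Ce(OH)3: 1.2 × 10^-20 = (0.0023)^3 × [Ce^3+]  ⇒  [Ce^3+] = 9.9 × 10^-13 M.
The salt with the lower threshold [Ce^3+] precipitates first: Ce2(CO3)3.

Ce2(CO3)3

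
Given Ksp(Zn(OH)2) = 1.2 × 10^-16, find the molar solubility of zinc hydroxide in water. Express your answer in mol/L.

3.1 x 10^-6 M

Zn(OH)2(s) ⇌ Zn^2+(aq) + 2 OH^-(aq)
Ksp = [Zn^2+][OH^-]^2
For each mole of Zn(OH)2 that dissolves: [Zn^2+] = s, [OH^-] = 2s.
Substituting: Ksp = s(2s)^2 = 4s^3
s = (1.2 × 10^-16 / 4)^(1/3) = 3.1 × 10^-6 M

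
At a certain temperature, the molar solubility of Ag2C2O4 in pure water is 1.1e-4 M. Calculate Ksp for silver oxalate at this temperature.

Ksp ≈ 5.3e-12

Ag2C2O4(s) ⇌ 2 Ag^+ + C2O4^2-
For each mole of Ag2C2O4 that dissolves: [Ag^+] = 2s, [C2O4^2-] = s.
Ksp = [Ag^+]^2[C2O4^2-]
Ksp = (2s)^2s = 4s^3
Ksp = 4 × (1.1 x 10^-4)^3 = 5.3 x 10^-12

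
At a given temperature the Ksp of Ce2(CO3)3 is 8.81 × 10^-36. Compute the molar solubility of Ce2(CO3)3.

3.82e-8 M

Ce2(CO3)3(s) ⇌ 2 Ce^3+(aq) + 3 CO3^2-(aq)
Ksp = [Ce^3+]^2[CO3^2-]^3
For each mole of Ce2(CO3)3 that dissolves: [Ce^3+] = 2s, [CO3^2-] = 3s.
Ksp = (2s)^2(3s)^3 = 108s^5
s^5 = 8.81 × 10^-36 / 108, so s = 3.82 × 10^-8 M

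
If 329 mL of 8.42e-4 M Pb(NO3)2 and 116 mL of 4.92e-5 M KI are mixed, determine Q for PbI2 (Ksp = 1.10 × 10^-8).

Total volume = 329 + 116 = 445 mL.
[Pb^2+] = 8.42 × 10^-4 × (329/445) = 6.225 × 10^-4 M
[I^-] = 4.92 x 10^-5 × (116/445) = 1.283 × 10^-5 M
PbI2(s) <=> Pb^2+(aq) + 2 I^-(aq), so Q = [Pb^2+][I^-]^2
Q = (6.225 x 10^-4)(1.283 × 10^-5)^2 = 1.02 × 10^-13
Q < Ksp, so no precipitate of PbI2 forms.

Q = 1.02 × 10^-13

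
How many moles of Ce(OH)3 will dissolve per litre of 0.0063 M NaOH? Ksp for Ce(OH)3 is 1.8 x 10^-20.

s ≈ 7.2 × 10^-14 M

Ce(OH)3(s) ⇌ Ce^3+(aq) + 3 OH^-(aq)
Ksp = [Ce^3+][OH^-]^3
Let s be the molar solubility in this solution. [Ce^3+] = s, [OH^-] = 0.0063 + 3s ≈ 0.0063 (common-ion effect: OH^- is already 0.0063 M).
Ksp ≈ s × (0.0063)^3
s = 7.2 × 10^-14 M
Check: 3s = 2.2 × 10^-13 ≪ 0.0063, so the approximation is valid.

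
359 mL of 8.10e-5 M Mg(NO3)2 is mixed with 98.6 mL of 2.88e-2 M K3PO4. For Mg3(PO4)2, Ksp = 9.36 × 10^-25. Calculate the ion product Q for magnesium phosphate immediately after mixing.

Total volume = 359 + 98.6 = 457.6 mL.
[Mg^2+] = 8.10 × 10^-5 × (359/457.6) = 6.355 x 10^-5 M
[PO4^3-] = 2.88 x 10^-2 × (98.6/457.6) = 6.206 × 10^-3 M
Mg3(PO4)2(s) ⇌ 3 Mg^2+ + 2 PO4^3-, so Q = [Mg^2+]^3[PO4^3-]^2
Q = (6.355 × 10^-5)^3(6.206 × 10^-3)^2 = 9.88 x 10^-18
Q > Ksp, so Mg3(PO4)2 will precipitate.

9.88 × 10^-18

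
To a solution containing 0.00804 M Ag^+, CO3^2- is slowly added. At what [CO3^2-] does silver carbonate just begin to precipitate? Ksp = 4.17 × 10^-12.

[CO3^2-] = 6.45e-8 M

Ag2CO3(s) ⇌ 2 Ag^+ + CO3^2-
Ksp = [Ag^+]^2[CO3^2-]
Precipitation begins when Q = Ksp. With [Ag^+] = 0.00804 M:
4.17 × 10^-12 = (0.00804)^2 × [CO3^2-]
[CO3^2-] = (4.17 × 10^-12 / 6.464 x 10^-5) = 6.45 × 10^-8 M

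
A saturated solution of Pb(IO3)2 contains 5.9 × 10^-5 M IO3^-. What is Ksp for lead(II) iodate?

1.0 x 10^-13

Pb(IO3)2(s) <=> Pb^2+ + 2 IO3^-
Stoichiometry gives [Pb^2+] = (1/2)[IO3^-] = 2.95 × 10^-5 M.
Ksp = [Pb^2+][IO3^-]^2
Ksp = 2.95 × 10^-5 × (5.9 × 10^-5)^2 = 1.0 x 10^-13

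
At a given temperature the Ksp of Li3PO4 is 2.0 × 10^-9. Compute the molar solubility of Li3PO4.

Li3PO4(s) ⇌ 3 Li^+ + PO4^3-
Ksp = [Li^+]^3[PO4^3-]
Let s = molar solubility. Then [Li^+] = 3s and [PO4^3-] = s.
Substituting: Ksp = (3s)^3s = 27s^4
s = (2.0 × 10^-9 / 27)^(1/4) = 2.9 × 10^-3 M

s = 2.9e-3 M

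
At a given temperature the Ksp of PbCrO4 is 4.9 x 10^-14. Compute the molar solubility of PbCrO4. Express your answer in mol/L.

2.2 x 10^-7 M

PbCrO4(s) ⇌ Pb^2+ + CrO4^2-
Ksp = [Pb^2+][CrO4^2-]
If s mol/L of PbCrO4 dissolves, [Pb^2+] = s and [CrO4^2-] = s.
Ksp = s × s = s^2
s = √(4.9 x 10^-14) = 2.2 × 10^-7 M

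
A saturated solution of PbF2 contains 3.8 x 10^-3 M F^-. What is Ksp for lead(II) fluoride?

Ksp = 2.7e-8

PbF2(s) ⇌ Pb^2+(aq) + 2 F^-(aq)
Stoichiometry gives [Pb^2+] = (1/2)[F^-] = 1.90 × 10^-3 M.
Ksp = [Pb^2+][F^-]^2
Ksp = 1.90 × 10^-3 × (3.8 x 10^-3)^2 = 2.7 × 10^-8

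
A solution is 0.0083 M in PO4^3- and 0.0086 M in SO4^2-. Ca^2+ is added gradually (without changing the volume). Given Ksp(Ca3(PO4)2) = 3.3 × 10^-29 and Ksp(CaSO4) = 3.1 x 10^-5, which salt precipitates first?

Ca3(PO4)2

Each salt begins to precipitate when Q = Ksp, i.e. when [Ca^2+] reaches its threshold.
For Ca3(PO4)2: 3.3 × 10^-29 = (0.0083)^2 × [Ca^2+]^3  ⇒  [Ca^2+] = 7.8 x 10^-9 M.
For CaSO4: 3.1 x 10^-5 = 0.0086 × [Ca^2+]  ⇒  [Ca^2+] = 3.6 × 10^-3 M.
The salt with the lower threshold [Ca^2+] precipitates first: Ca3(PO4)2.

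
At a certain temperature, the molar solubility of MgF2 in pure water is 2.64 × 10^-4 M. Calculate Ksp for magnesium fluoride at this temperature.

MgF2(s) <=> Mg^2+ + 2 F^-
If s mol/L of MgF2 dissolves, [Mg^2+] = s and [F^-] = 2s.
Ksp = [Mg^2+][F^-]^2
Substituting: Ksp = s(2s)^2 = 4s^3
Ksp = 4 × (2.64 x 10^-4)^3 = 7.36 × 10^-11

Ksp = 7.36e-11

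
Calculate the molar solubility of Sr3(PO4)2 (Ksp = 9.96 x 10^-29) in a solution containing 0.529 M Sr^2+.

s ≈ 1.30e-14 M

Sr3(PO4)2(s) ⇌ 3 Sr^2+ + 2 PO4^3-
Ksp = [Sr^2+]^3[PO4^3-]^2
Let s be the molar solubility in this solution. [Sr^2+] = 0.529 + 3s ≈ 0.529, [PO4^3-] = 2s (common-ion effect: Sr^2+ is already 0.529 M).
Ksp ≈ (0.529)^3 × (2s)^2
s = 1.30 × 10^-14 M
Check: 3s = 3.9 × 10^-14 ≪ 0.529, so the approximation is valid.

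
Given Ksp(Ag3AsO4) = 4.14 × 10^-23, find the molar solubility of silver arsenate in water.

Ag3AsO4(s) <=> 3 Ag^+ + AsO4^3-
Ksp = [Ag^+]^3[AsO4^3-]
Let s = molar solubility. Then [Ag^+] = 3s and [AsO4^3-] = s.
Ksp = (3s)^3s = 27s^4
s = (4.14 × 10^-23 / 27)^(1/4) = 1.11 x 10^-6 M

s = 1.11e-6 M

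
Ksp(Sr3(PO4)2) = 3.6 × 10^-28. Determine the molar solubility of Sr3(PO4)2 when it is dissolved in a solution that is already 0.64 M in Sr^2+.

1.9 × 10^-14 M

Sr3(PO4)2(s) ⇌ 3 Sr^2+(aq) + 2 PO4^3-(aq)
Ksp = [Sr^2+]^3[PO4^3-]^2
Let s = moles of Sr3(PO4)2 that dissolve per litre. [Sr^2+] = 0.64 + 3s ≈ 0.64, [PO4^3-] = 2s (since the Sr^2+ already present dominates).
Ksp ≈ (0.64)^3 × (2s)^2
s = 1.9 x 10^-14 M
Check: 3s = 5.6 x 10^-14 ≪ 0.64, so the approximation is valid.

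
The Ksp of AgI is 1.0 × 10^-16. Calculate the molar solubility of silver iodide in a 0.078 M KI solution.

AgI(s) <=> Ag^+ + I^-
Ksp = [Ag^+][I^-]
Let s be the molar solubility in this solution. [Ag^+] = s, [I^-] = 0.078 + s ≈ 0.078 (since I^- from KI dominates).
Ksp ≈ s × 0.078
s = 1.3 × 10^-15 M
Check: s = 1.3 x 10^-15 ≪ 0.078, so the approximation is valid.

s = 1.3 × 10^-15 M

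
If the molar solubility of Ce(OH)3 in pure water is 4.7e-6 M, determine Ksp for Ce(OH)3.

Ce(OH)3(s) ⇌ Ce^3+ + 3 OH^-
For each mole of Ce(OH)3 that dissolves: [Ce^3+] = s, [OH^-] = 3s.
Ksp = [Ce^3+][OH^-]^3
Ksp = s(3s)^3 = 27s^4
Ksp = 27 × (4.7 × 10^-6)^4 = 1.3 × 10^-20

Ksp = 1.3 x 10^-20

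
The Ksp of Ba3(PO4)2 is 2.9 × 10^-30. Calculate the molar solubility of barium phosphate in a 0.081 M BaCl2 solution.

Ba3(PO4)2(s) ⇌ 3 Ba^2+(aq) + 2 PO4^3-(aq)
Ksp = [Ba^2+]^3[PO4^3-]^2
Let s be the molar solubility in this solution. [Ba^2+] = 0.081 + 3s ≈ 0.081, [PO4^3-] = 2s (since Ba^2+ from BaCl2 dominates).
Ksp ≈ (0.081)^3 × (2s)^2
s = 3.7 × 10^-14 M
Check: 3s = 1.1 × 10^-13 ≪ 0.081, so the approximation is valid.

s = 3.7e-14 M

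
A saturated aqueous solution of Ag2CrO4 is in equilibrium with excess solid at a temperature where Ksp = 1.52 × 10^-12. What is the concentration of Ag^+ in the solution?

1.45 × 10^-4 M

Ag2CrO4(s) ⇌ 2 Ag^+(aq) + CrO4^2-(aq)
Ksp = [Ag^+]^2[CrO4^2-]
For each mole of Ag2CrO4 that dissolves: [Ag^+] = 2s, [CrO4^2-] = s.
Substituting: Ksp = (2s)^2s = 4s^3
s = (1.52 × 10^-12 / 4)^(1/3) = 7.243 × 10^-5 M
[Ag^+] = 2s = 1.45 × 10^-4 M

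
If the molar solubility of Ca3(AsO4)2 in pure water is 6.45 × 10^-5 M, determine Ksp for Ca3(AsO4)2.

Ca3(AsO4)2(s) <=> 3 Ca^2+ + 2 AsO4^3-
For each mole of Ca3(AsO4)2 that dissolves: [Ca^2+] = 3s, [AsO4^3-] = 2s.
Ksp = [Ca^2+]^3[AsO4^3-]^2
Ksp = (3s)^3(2s)^2 = 108s^5
Ksp = 108 × (6.45 × 10^-5)^5 = 1.21 × 10^-19

Ksp ≈ 1.21e-19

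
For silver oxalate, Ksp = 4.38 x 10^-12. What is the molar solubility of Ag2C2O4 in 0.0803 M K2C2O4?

Ag2C2O4(s) ⇌ 2 Ag^+ + C2O4^2-
Ksp = [Ag^+]^2[C2O4^2-]
If s mol/L dissolves here, [Ag^+] = 2s, [C2O4^2-] = 0.0803 + s ≈ 0.0803 (since C2O4^2- from K2C2O4 dominates).
Ksp ≈ (2s)^2 × 0.0803
s = 3.69 × 10^-6 M
Check: s = 3.7 x 10^-6 ≪ 0.0803, so the approximation is valid.

3.69 × 10^-6 M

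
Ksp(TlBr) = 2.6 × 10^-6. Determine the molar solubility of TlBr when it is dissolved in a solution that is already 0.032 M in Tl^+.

TlBr(s) ⇌ Tl^+(aq) + Br^-(aq)
Ksp = [Tl^+][Br^-]
Let s = moles of TlBr that dissolve per litre. [Tl^+] = 0.032 + s ≈ 0.032, [Br^-] = s (common-ion effect: Tl^+ is already 0.032 M).
Ksp ≈ 0.032 × s
s = 8.1 × 10^-5 M
Check: s = 8.1 × 10^-5 ≪ 0.032, so the approximation is valid.

s = 8.1 × 10^-5 M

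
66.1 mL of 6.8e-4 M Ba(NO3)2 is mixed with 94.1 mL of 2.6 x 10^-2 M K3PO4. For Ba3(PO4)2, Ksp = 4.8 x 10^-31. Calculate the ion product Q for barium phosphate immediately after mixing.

5.2 × 10^-15

Total volume = 66.1 + 94.1 = 160.2 mL.
[Ba^2+] = 6.8 × 10^-4 × (66.1/160.2) = 2.81 × 10^-4 M
[PO4^3-] = 2.6 x 10^-2 × (94.1/160.2) = 1.53 x 10^-2 M
Ba3(PO4)2(s) <=> 3 Ba^2+(aq) + 2 PO4^3-(aq), so Q = [Ba^2+]^3[PO4^3-]^2
Q = (2.81 × 10^-4)^3(1.53 × 10^-2)^2 = 5.2 x 10^-15
Q > Ksp, so Ba3(PO4)2 will precipitate.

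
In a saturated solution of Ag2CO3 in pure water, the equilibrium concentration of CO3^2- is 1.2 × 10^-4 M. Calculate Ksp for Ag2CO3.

Ag2CO3(s) ⇌ 2 Ag^+ + CO3^2-
Stoichiometry gives [Ag^+] = (2/1)[CO3^2-] = 2.40 × 10^-4 M.
Ksp = [Ag^+]^2[CO3^2-]
Ksp = (2.40 × 10^-4)^2 × 1.2 x 10^-4 = 6.9 x 10^-12

Ksp = 6.9 x 10^-12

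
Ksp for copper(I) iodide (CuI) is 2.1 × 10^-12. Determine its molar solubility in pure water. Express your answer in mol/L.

1.4e-6 M

CuI(s) <=> Cu^+ + I^-
Ksp = [Cu^+][I^-]
With molar solubility s: [Cu^+] = s, [I^-] = s.
Ksp = s × s = s^2
s = (2.1 × 10^-12)^(1/2) = 1.4 x 10^-6 M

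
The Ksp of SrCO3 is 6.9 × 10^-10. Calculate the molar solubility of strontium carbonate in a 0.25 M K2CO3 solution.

s = 2.8 × 10^-9 M

SrCO3(s) ⇌ Sr^2+ + CO3^2-
Ksp = [Sr^2+][CO3^2-]
Let s = moles of SrCO3 that dissolve per litre. [Sr^2+] = s, [CO3^2-] = 0.25 + s ≈ 0.25 (common-ion effect: CO3^2- is already 0.25 M).
Ksp ≈ s × 0.25
s = 2.8 x 10^-9 M
Check: s = 2.8 x 10^-9 ≪ 0.25, so the approximation is valid.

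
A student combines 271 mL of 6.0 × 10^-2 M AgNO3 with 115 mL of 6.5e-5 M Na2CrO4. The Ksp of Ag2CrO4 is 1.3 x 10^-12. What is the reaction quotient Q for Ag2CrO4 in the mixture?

Total volume = 271 + 115 = 386 mL.
[Ag^+] = 6.0 x 10^-2 × (271/386) = 4.21 x 10^-2 M
[CrO4^2-] = 6.5 × 10^-5 × (115/386) = 1.94 × 10^-5 M
Ag2CrO4(s) <=> 2 Ag^+ + CrO4^2-, so Q = [Ag^+]^2[CrO4^2-]
Q = (4.21 x 10^-2)^2(1.94 × 10^-5) = 3.4 × 10^-8
Q > Ksp, so Ag2CrO4 will precipitate.

3.4e-8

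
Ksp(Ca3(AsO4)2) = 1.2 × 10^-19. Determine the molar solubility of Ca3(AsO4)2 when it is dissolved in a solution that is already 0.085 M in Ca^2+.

s = 7.0 × 10^-9 M

Ca3(AsO4)2(s) <=> 3 Ca^2+ + 2 AsO4^3-
Ksp = [Ca^2+]^3[AsO4^3-]^2
Let s = moles of Ca3(AsO4)2 that dissolve per litre. [Ca^2+] = 0.085 + 3s ≈ 0.085, [AsO4^3-] = 2s (common-ion effect: Ca^2+ is already 0.085 M).
Ksp ≈ (0.085)^3 × (2s)^2
s = 7.0 x 10^-9 M
Check: 3s = 2.1 × 10^-8 ≪ 0.085, so the approximation is valid.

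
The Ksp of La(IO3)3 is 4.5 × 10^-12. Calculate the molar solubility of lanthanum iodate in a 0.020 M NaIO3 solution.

La(IO3)3(s) <=> La^3+(aq) + 3 IO3^-(aq)
Ksp = [La^3+][IO3^-]^3
Let s be the molar solubility in this solution. [La^3+] = s, [IO3^-] = 0.020 + 3s ≈ 0.020 (common-ion effect: IO3^- is already 0.020 M).
Ksp ≈ s × (0.020)^3
s = 5.6 × 10^-7 M
Check: 3s = 1.7 x 10^-6 ≪ 0.020, so the approximation is valid.

s = 5.6e-7 M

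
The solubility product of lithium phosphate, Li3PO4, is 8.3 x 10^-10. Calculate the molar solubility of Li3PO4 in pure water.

Li3PO4(s) ⇌ 3 Li^+(aq) + PO4^3-(aq)
Ksp = [Li^+]^3[PO4^3-]
For each mole of Li3PO4 that dissolves: [Li^+] = 3s, [PO4^3-] = s.
Ksp = (3s)^3s = 27s^4
s^4 = 8.3 x 10^-10 / 27, so s = 2.4 x 10^-3 M

s = 2.4e-3 M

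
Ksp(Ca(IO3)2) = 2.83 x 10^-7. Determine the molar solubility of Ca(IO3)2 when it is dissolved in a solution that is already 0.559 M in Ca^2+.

Ca(IO3)2(s) ⇌ Ca^2+ + 2 IO3^-
Ksp = [Ca^2+][IO3^-]^2
If s mol/L dissolves here, [Ca^2+] = 0.559 + s ≈ 0.559, [IO3^-] = 2s (Ksp is small, so little additional dissolves).
Ksp ≈ 0.559 × (2s)^2
s = 3.56 × 10^-4 M
Check: s = 3.6 x 10^-4 ≪ 0.559, so the approximation is valid.

s ≈ 3.56e-4 M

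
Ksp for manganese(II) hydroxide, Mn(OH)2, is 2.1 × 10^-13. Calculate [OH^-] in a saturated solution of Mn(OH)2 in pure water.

Mn(OH)2(s) ⇌ Mn^2+(aq) + 2 OH^-(aq)
Ksp = [Mn^2+][OH^-]^2
If s mol/L of Mn(OH)2 dissolves, [Mn^2+] = s and [OH^-] = 2s.
Ksp = s(2s)^2 = 4s^3
s^3 = 2.1 × 10^-13 / 4, so s = 3.74 x 10^-5 M
[OH^-] = 2s = 7.5 x 10^-5 M

[OH^-] ≈ 7.5e-5 M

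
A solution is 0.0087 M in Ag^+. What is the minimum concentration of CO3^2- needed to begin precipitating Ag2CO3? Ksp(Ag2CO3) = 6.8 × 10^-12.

[CO3^2-] ≈ 9.0 × 10^-8 M

Ag2CO3(s) ⇌ 2 Ag^+(aq) + CO3^2-(aq)
Ksp = [Ag^+]^2[CO3^2-]
Precipitation begins when Q = Ksp. With [Ag^+] = 0.0087 M:
6.8 × 10^-12 = (0.0087)^2 × [CO3^2-]
[CO3^2-] = (6.8 × 10^-12 / 7.57 x 10^-5) = 9.0 × 10^-8 M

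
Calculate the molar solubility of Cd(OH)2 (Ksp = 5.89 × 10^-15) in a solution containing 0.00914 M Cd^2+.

Cd(OH)2(s) ⇌ Cd^2+ + 2 OH^-
Ksp = [Cd^2+][OH^-]^2
Let s be the molar solubility in this solution. [Cd^2+] = 0.00914 + s ≈ 0.00914, [OH^-] = 2s (since the Cd^2+ already present dominates).
Ksp ≈ 0.00914 × (2s)^2
s = 4.01 x 10^-7 M
Check: s = 4.0 × 10^-7 ≪ 0.00914, so the approximation is valid.

4.01e-7 M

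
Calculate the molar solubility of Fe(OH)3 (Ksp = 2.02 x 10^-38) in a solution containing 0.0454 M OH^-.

s ≈ 2.16 x 10^-34 M

Fe(OH)3(s) <=> Fe^3+ + 3 OH^-
Ksp = [Fe^3+][OH^-]^3
If s mol/L dissolves here, [Fe^3+] = s, [OH^-] = 0.0454 + 3s ≈ 0.0454 (common-ion effect: OH^- is already 0.0454 M).
Ksp ≈ s × (0.0454)^3
s = 2.16 x 10^-34 M
Check: 3s = 6.5 × 10^-34 ≪ 0.0454, so the approximation is valid.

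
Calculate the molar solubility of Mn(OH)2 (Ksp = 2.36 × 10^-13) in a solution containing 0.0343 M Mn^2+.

s ≈ 1.31 x 10^-6 M

Mn(OH)2(s) <=> Mn^2+ + 2 OH^-
Ksp = [Mn^2+][OH^-]^2
Let s be the molar solubility in this solution. [Mn^2+] = 0.0343 + s ≈ 0.0343, [OH^-] = 2s (common-ion effect: Mn^2+ is already 0.0343 M).
Ksp ≈ 0.0343 × (2s)^2
s = 1.31 × 10^-6 M
Check: s = 1.3 x 10^-6 ≪ 0.0343, so the approximation is valid.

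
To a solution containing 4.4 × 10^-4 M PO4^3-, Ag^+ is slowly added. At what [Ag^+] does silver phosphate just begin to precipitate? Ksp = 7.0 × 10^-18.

[Ag^+] = 2.5 × 10^-5 M

Ag3PO4(s) ⇌ 3 Ag^+(aq) + PO4^3-(aq)
Ksp = [Ag^+]^3[PO4^3-]
Precipitation begins when Q = Ksp. With [PO4^3-] = 4.4 × 10^-4 M:
7.0 × 10^-18 = (4.4 × 10^-4) × [Ag^+]^3
[Ag^+] = (7.0 × 10^-18 / 4.4 × 10^-4)^(1/3) = 2.5 × 10^-5 M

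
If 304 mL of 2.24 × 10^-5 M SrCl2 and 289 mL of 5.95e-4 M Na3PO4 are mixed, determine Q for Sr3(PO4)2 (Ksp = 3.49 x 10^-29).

Total volume = 304 + 289 = 593 mL.
[Sr^2+] = 2.24 × 10^-5 × (304/593) = 1.148 × 10^-5 M
[PO4^3-] = 5.95 x 10^-4 × (289/593) = 2.900 × 10^-4 M
Sr3(PO4)2(s) ⇌ 3 Sr^2+ + 2 PO4^3-, so Q = [Sr^2+]^3[PO4^3-]^2
Q = (1.148 × 10^-5)^3(2.900 × 10^-4)^2 = 1.27 × 10^-22
Q > Ksp, so Sr3(PO4)2 will precipitate.

1.27 x 10^-22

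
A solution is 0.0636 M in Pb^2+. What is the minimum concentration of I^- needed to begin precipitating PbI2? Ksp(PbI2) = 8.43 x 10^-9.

PbI2(s) ⇌ Pb^2+(aq) + 2 I^-(aq)
Ksp = [Pb^2+][I^-]^2
Precipitation begins when Q = Ksp. With [Pb^2+] = 0.0636 M:
8.43 x 10^-9 = (0.0636) × [I^-]^2
[I^-] = (8.43 x 10^-9 / 6.36 x 10^-2)^(1/2) = 3.64 × 10^-4 M

[I^-] = 3.64e-4 M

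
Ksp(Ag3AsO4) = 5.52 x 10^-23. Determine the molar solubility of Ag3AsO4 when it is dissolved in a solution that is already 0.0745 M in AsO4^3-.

s = 3.02e-8 M

Ag3AsO4(s) <=> 3 Ag^+ + AsO4^3-
Ksp = [Ag^+]^3[AsO4^3-]
Let s = moles of Ag3AsO4 that dissolve per litre. [Ag^+] = 3s, [AsO4^3-] = 0.0745 + s ≈ 0.0745 (Ksp is small, so little additional dissolves).
Ksp ≈ (3s)^3 × 0.0745
s = 3.02 x 10^-8 M
Check: s = 3.0 × 10^-8 ≪ 0.0745, so the approximation is valid.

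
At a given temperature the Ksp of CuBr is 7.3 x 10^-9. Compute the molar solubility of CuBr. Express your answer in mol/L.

CuBr(s) ⇌ Cu^+(aq) + Br^-(aq)
Ksp = [Cu^+][Br^-]
If s mol/L of CuBr dissolves, [Cu^+] = s and [Br^-] = s.
Ksp = s × s = s^2
s = (7.3 x 10^-9)^(1/2) = 8.5 x 10^-5 M

s ≈ 8.5 × 10^-5 M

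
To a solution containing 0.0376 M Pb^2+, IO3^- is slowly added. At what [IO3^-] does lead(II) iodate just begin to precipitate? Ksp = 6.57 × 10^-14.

Pb(IO3)2(s) <=> Pb^2+ + 2 IO3^-
Ksp = [Pb^2+][IO3^-]^2
Precipitation begins when Q = Ksp. With [Pb^2+] = 0.0376 M:
6.57 × 10^-14 = (0.0376) × [IO3^-]^2
[IO3^-] = (6.57 × 10^-14 / 3.76 x 10^-2)^(1/2) = 1.32 × 10^-6 M

[IO3^-] = 1.32 x 10^-6 M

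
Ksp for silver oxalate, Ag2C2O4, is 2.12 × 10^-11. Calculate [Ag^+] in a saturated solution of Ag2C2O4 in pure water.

Ag2C2O4(s) ⇌ 2 Ag^+(aq) + C2O4^2-(aq)
Ksp = [Ag^+]^2[C2O4^2-]
If s mol/L of Ag2C2O4 dissolves, [Ag^+] = 2s and [C2O4^2-] = s.
So Ksp = (2s)^2 × s = 4s^3
Solving, s = (2.12 × 10^-11/4)^(1/3) = 1.744 x 10^-4 M
[Ag^+] = 2s = 3.49 x 10^-4 M

[Ag^+] ≈ 3.49 x 10^-4 M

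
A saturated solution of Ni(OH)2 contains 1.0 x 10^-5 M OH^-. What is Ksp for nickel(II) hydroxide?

Ni(OH)2(s) <=> Ni^2+ + 2 OH^-
Stoichiometry gives [Ni^2+] = (1/2)[OH^-] = 5.00 × 10^-6 M.
Ksp = [Ni^2+][OH^-]^2
Ksp = 5.00 × 10^-6 × (1.0 × 10^-5)^2 = 5.0 x 10^-16

Ksp = 5.0 × 10^-16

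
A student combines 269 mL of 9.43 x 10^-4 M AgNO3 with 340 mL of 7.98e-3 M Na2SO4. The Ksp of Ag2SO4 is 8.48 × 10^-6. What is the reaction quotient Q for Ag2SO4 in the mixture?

Total volume = 269 + 340 = 609 mL.
[Ag^+] = 9.43 × 10^-4 × (269/609) = 4.165 × 10^-4 M
[SO4^2-] = 7.98 × 10^-3 × (340/609) = 4.455 x 10^-3 M
Ag2SO4(s) ⇌ 2 Ag^+ + SO4^2-, so Q = [Ag^+]^2[SO4^2-]
Q = (4.165 × 10^-4)^2(4.455 x 10^-3) = 7.73 × 10^-10
Q < Ksp, so no precipitate of Ag2SO4 forms.

Q ≈ 7.73 x 10^-10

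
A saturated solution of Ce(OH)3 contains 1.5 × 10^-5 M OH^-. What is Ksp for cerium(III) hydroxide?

Ce(OH)3(s) ⇌ Ce^3+(aq) + 3 OH^-(aq)
Stoichiometry gives [Ce^3+] = (1/3)[OH^-] = 5.00 x 10^-6 M.
Ksp = [Ce^3+][OH^-]^3
Ksp = 5.00 x 10^-6 × (1.5 × 10^-5)^3 = 1.7 × 10^-20

1.7e-20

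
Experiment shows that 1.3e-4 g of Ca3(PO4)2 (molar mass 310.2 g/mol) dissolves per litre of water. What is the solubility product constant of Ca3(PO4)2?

1.4 × 10^-30

Molar solubility s = (1.3 × 10^-4 g/L) / (310.2 g/mol) = 4.19 x 10^-7 M.
Ca3(PO4)2(s) ⇌ 3 Ca^2+(aq) + 2 PO4^3-(aq)
Let s = molar solubility. Then [Ca^2+] = 3s and [PO4^3-] = 2s.
Ksp = [Ca^2+]^3[PO4^3-]^2
So Ksp = (3s)^3 × (2s)^2 = 108s^5
Ksp = 108 × (4.19 × 10^-7)^5 = 1.4 x 10^-30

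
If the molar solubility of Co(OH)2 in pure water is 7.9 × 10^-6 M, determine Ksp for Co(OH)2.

Ksp = 2.0e-15

Co(OH)2(s) ⇌ Co^2+ + 2 OH^-
For each mole of Co(OH)2 that dissolves: [Co^2+] = s, [OH^-] = 2s.
Ksp = [Co^2+][OH^-]^2
So Ksp = s × (2s)^2 = 4s^3
Ksp = 4 × (7.9 × 10^-6)^3 = 2.0 × 10^-15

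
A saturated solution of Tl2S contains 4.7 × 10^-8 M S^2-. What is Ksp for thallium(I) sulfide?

Tl2S(s) ⇌ 2 Tl^+(aq) + S^2-(aq)
Stoichiometry gives [Tl^+] = (2/1)[S^2-] = 9.40 × 10^-8 M.
Ksp = [Tl^+]^2[S^2-]
Ksp = (9.40 × 10^-8)^2 × 4.7 × 10^-8 = 4.2 × 10^-22

Ksp = 4.2 × 10^-22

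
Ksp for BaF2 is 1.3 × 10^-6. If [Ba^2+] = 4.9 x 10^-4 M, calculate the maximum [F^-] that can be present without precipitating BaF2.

BaF2(s) <=> Ba^2+ + 2 F^-
Ksp = [Ba^2+][F^-]^2
Precipitation begins when Q = Ksp. With [Ba^2+] = 4.9 x 10^-4 M:
1.3 × 10^-6 = (4.9 x 10^-4) × [F^-]^2
[F^-] = (1.3 × 10^-6 / 4.9 × 10^-4)^(1/2) = 5.2 x 10^-2 M

5.2 x 10^-2 M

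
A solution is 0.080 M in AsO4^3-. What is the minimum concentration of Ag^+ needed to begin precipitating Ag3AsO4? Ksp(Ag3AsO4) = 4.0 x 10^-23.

[Ag^+] = 7.9 × 10^-8 M

Ag3AsO4(s) ⇌ 3 Ag^+(aq) + AsO4^3-(aq)
Ksp = [Ag^+]^3[AsO4^3-]
Precipitation begins when Q = Ksp. With [AsO4^3-] = 0.080 M:
4.0 x 10^-23 = (0.080) × [Ag^+]^3
[Ag^+] = (4.0 x 10^-23 / 8.0 x 10^-2)^(1/3) = 7.9 × 10^-8 M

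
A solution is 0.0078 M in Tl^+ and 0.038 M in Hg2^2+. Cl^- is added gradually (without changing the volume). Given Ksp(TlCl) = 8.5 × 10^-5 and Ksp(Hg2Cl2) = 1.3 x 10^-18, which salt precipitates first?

Precipitation of each salt starts when its ion product equals its Ksp.
For TlCl: 8.5 × 10^-5 = 0.0078 × [Cl^-]  ⇒  [Cl^-] = 1.1 x 10^-2 M.
For Hg2Cl2: 1.3 x 10^-18 = 0.038 × [Cl^-]^2  ⇒  [Cl^-] = 5.8 × 10^-9 M.
The salt with the lower threshold [Cl^-] precipitates first: Hg2Cl2.

Hg2Cl2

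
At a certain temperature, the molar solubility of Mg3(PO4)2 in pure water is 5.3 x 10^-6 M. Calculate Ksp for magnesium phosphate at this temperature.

Mg3(PO4)2(s) ⇌ 3 Mg^2+ + 2 PO4^3-
With molar solubility s: [Mg^2+] = 3s, [PO4^3-] = 2s.
Ksp = [Mg^2+]^3[PO4^3-]^2
Ksp = (3s)^3(2s)^2 = 108s^5
Ksp = 108 × (5.3 × 10^-6)^5 = 4.5 × 10^-25

Ksp = 4.5 × 10^-25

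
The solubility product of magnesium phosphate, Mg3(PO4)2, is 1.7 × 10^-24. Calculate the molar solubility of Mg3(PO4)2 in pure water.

Mg3(PO4)2(s) ⇌ 3 Mg^2+ + 2 PO4^3-
Ksp = [Mg^2+]^3[PO4^3-]^2
If s mol/L of Mg3(PO4)2 dissolves, [Mg^2+] = 3s and [PO4^3-] = 2s.
So Ksp = (3s)^3 × (2s)^2 = 108s^5
s = (1.7 × 10^-24 / 108)^(1/5) = 6.9 × 10^-6 M

6.9 x 10^-6 M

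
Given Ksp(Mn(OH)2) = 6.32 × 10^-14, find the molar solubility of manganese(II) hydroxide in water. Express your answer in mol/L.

Mn(OH)2(s) ⇌ Mn^2+(aq) + 2 OH^-(aq)
Ksp = [Mn^2+][OH^-]^2
For each mole of Mn(OH)2 that dissolves: [Mn^2+] = s, [OH^-] = 2s.
So Ksp = s × (2s)^2 = 4s^3
Solving, s = (6.32 × 10^-14/4)^(1/3) = 2.51 x 10^-5 M

2.51 x 10^-5 M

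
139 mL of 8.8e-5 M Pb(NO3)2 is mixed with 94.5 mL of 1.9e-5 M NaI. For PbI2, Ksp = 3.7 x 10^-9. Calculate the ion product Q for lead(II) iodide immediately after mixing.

Q = 3.1 × 10^-15

Total volume = 139 + 94.5 = 233.5 mL.
[Pb^2+] = 8.8 × 10^-5 × (139/233.5) = 5.24 × 10^-5 M
[I^-] = 1.9 x 10^-5 × (94.5/233.5) = 7.69 × 10^-6 M
PbI2(s) <=> Pb^2+(aq) + 2 I^-(aq), so Q = [Pb^2+][I^-]^2
Q = (5.24 × 10^-5)(7.69 x 10^-6)^2 = 3.1 × 10^-15
Q < Ksp, so no precipitate of PbI2 forms.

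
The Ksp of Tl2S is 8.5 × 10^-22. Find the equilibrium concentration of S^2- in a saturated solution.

Tl2S(s) ⇌ 2 Tl^+ + S^2-
Ksp = [Tl^+]^2[S^2-]
For each mole of Tl2S that dissolves: [Tl^+] = 2s, [S^2-] = s.
Ksp = (2s)^2s = 4s^3
s = (8.5 × 10^-22 / 4)^(1/3) = 5.97 × 10^-8 M
[S^2-] = s = 6.0 x 10^-8 M

[S^2-] ≈ 6.0 x 10^-8 M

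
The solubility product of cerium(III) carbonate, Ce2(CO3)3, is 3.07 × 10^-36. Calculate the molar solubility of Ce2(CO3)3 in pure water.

Ce2(CO3)3(s) ⇌ 2 Ce^3+ + 3 CO3^2-
Ksp = [Ce^3+]^2[CO3^2-]^3
If s mol/L of Ce2(CO3)3 dissolves, [Ce^3+] = 2s and [CO3^2-] = 3s.
Substituting: Ksp = (2s)^2(3s)^3 = 108s^5
s = (3.07 × 10^-36 / 108)^(1/5) = 3.10 × 10^-8 M

3.10 x 10^-8 M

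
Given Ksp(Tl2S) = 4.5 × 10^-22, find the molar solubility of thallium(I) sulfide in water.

Tl2S(s) ⇌ 2 Tl^+(aq) + S^2-(aq)
Ksp = [Tl^+]^2[S^2-]
If s mol/L of Tl2S dissolves, [Tl^+] = 2s and [S^2-] = s.
Ksp = (2s)^2s = 4s^3
s = (4.5 × 10^-22 / 4)^(1/3) = 4.8 × 10^-8 M

s = 4.8 × 10^-8 M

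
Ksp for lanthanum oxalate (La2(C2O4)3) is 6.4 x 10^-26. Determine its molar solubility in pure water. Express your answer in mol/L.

3.6 × 10^-6 M

La2(C2O4)3(s) <=> 2 La^3+ + 3 C2O4^2-
Ksp = [La^3+]^2[C2O4^2-]^3
Let s = molar solubility. Then [La^3+] = 2s and [C2O4^2-] = 3s.
So Ksp = (2s)^2 × (3s)^3 = 108s^5
s = (6.4 x 10^-26 / 108)^(1/5) = 3.6 × 10^-6 M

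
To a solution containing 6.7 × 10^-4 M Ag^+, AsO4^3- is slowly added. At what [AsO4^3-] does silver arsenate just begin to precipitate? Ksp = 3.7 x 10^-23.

[AsO4^3-] ≈ 1.2 x 10^-13 M

Ag3AsO4(s) ⇌ 3 Ag^+(aq) + AsO4^3-(aq)
Ksp = [Ag^+]^3[AsO4^3-]
Precipitation begins when Q = Ksp. With [Ag^+] = 6.7 × 10^-4 M:
3.7 x 10^-23 = (6.7 × 10^-4)^3 × [AsO4^3-]
[AsO4^3-] = (3.7 x 10^-23 / 3.01 × 10^-10) = 1.2 × 10^-13 M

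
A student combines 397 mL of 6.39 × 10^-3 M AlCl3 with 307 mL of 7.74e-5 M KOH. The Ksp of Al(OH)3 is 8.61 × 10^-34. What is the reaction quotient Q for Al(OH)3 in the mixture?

Total volume = 397 + 307 = 704 mL.
[Al^3+] = 6.39 x 10^-3 × (397/704) = 3.603 x 10^-3 M
[OH^-] = 7.74 × 10^-5 × (307/704) = 3.375 × 10^-5 M
Al(OH)3(s) ⇌ Al^3+ + 3 OH^-, so Q = [Al^3+][OH^-]^3
Q = (3.603 × 10^-3)(3.375 × 10^-5)^3 = 1.39 x 10^-16
Q > Ksp, so Al(OH)3 will precipitate.

1.39e-16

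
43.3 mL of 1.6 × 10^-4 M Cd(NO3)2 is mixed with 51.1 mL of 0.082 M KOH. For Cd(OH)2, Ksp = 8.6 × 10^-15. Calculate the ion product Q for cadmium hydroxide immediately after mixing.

1.4e-7

Total volume = 43.3 + 51.1 = 94.4 mL.
[Cd^2+] = 1.6 × 10^-4 × (43.3/94.4) = 7.34 × 10^-5 M
[OH^-] = 8.2 × 10^-2 × (51.1/94.4) = 4.44 x 10^-2 M
Cd(OH)2(s) <=> Cd^2+(aq) + 2 OH^-(aq), so Q = [Cd^2+][OH^-]^2
Q = (7.34 x 10^-5)(4.44 x 10^-2)^2 = 1.4 × 10^-7
Q > Ksp, so Cd(OH)2 will precipitate.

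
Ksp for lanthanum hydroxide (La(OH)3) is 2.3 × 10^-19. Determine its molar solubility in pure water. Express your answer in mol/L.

La(OH)3(s) ⇌ La^3+(aq) + 3 OH^-(aq)
Ksp = [La^3+][OH^-]^3
Let s = molar solubility. Then [La^3+] = s and [OH^-] = 3s.
So Ksp = s × (3s)^3 = 27s^4
s = (2.3 × 10^-19 / 27)^(1/4) = 9.6 × 10^-6 M

9.6 × 10^-6 M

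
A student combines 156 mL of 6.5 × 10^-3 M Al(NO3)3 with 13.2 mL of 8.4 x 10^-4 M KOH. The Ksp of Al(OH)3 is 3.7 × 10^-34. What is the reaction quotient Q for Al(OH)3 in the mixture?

Total volume = 156 + 13.2 = 169.2 mL.
[Al^3+] = 6.5 × 10^-3 × (156/169.2) = 5.99 × 10^-3 M
[OH^-] = 8.4 × 10^-4 × (13.2/169.2) = 6.55 × 10^-5 M
Al(OH)3(s) <=> Al^3+ + 3 OH^-, so Q = [Al^3+][OH^-]^3
Q = (5.99 x 10^-3)(6.55 × 10^-5)^3 = 1.7 × 10^-15
Q > Ksp, so Al(OH)3 will precipitate.

Q = 1.7 x 10^-15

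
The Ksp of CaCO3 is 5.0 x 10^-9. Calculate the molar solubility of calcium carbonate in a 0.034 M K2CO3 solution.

CaCO3(s) ⇌ Ca^2+(aq) + CO3^2-(aq)
Ksp = [Ca^2+][CO3^2-]
If s mol/L dissolves here, [Ca^2+] = s, [CO3^2-] = 0.034 + s ≈ 0.034 (Ksp is small, so little additional dissolves).
Ksp ≈ s × 0.034
s = 1.5 x 10^-7 M
Check: s = 1.5 × 10^-7 ≪ 0.034, so the approximation is valid.

s ≈ 1.5 × 10^-7 M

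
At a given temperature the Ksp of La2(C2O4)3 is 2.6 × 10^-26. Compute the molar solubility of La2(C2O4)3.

s = 3.0 × 10^-6 M

La2(C2O4)3(s) ⇌ 2 La^3+(aq) + 3 C2O4^2-(aq)
Ksp = [La^3+]^2[C2O4^2-]^3
For each mole of La2(C2O4)3 that dissolves: [La^3+] = 2s, [C2O4^2-] = 3s.
Substituting: Ksp = (2s)^2(3s)^3 = 108s^5
s^5 = 2.6 × 10^-26 / 108, so s = 3.0 x 10^-6 M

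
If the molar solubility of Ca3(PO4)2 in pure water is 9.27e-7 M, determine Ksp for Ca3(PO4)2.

Ksp ≈ 7.39e-29

Ca3(PO4)2(s) ⇌ 3 Ca^2+ + 2 PO4^3-
If s mol/L of Ca3(PO4)2 dissolves, [Ca^2+] = 3s and [PO4^3-] = 2s.
Ksp = [Ca^2+]^3[PO4^3-]^2
Substituting: Ksp = (3s)^3(2s)^2 = 108s^5
Ksp = 108 × (9.27 × 10^-7)^5 = 7.39 × 10^-29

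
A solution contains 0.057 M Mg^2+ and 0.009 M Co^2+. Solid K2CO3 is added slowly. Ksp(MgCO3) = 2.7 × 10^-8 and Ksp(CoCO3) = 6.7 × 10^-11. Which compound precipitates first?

Each salt begins to precipitate when Q = Ksp, i.e. when [CO3^2-] reaches its threshold.
For MgCO3: 2.7 × 10^-8 = 0.057 × [CO3^2-]  ⇒  [CO3^2-] = 4.7 x 10^-7 M.
For CoCO3: 6.7 × 10^-11 = 0.009 × [CO3^2-]  ⇒  [CO3^2-] = 7.4 × 10^-9 M.
The salt with the lower threshold [CO3^2-] precipitates first: CoCO3.

CoCO3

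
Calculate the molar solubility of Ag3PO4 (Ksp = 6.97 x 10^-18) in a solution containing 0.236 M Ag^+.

Ag3PO4(s) ⇌ 3 Ag^+(aq) + PO4^3-(aq)
Ksp = [Ag^+]^3[PO4^3-]
Let s be the molar solubility in this solution. [Ag^+] = 0.236 + 3s ≈ 0.236, [PO4^3-] = s (since the Ag^+ already present dominates).
Ksp ≈ (0.236)^3 × s
s = 5.30 × 10^-16 M
Check: 3s = 1.6 x 10^-15 ≪ 0.236, so the approximation is valid.

s = 5.30e-16 M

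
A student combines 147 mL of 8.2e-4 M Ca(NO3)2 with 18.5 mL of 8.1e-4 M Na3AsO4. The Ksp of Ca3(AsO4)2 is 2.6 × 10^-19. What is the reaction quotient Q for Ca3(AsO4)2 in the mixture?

Total volume = 147 + 18.5 = 165.5 mL.
[Ca^2+] = 8.2 × 10^-4 × (147/165.5) = 7.28 × 10^-4 M
[AsO4^3-] = 8.1 × 10^-4 × (18.5/165.5) = 9.05 × 10^-5 M
Ca3(AsO4)2(s) <=> 3 Ca^2+ + 2 AsO4^3-, so Q = [Ca^2+]^3[AsO4^3-]^2
Q = (7.28 x 10^-4)^3(9.05 x 10^-5)^2 = 3.2 × 10^-18
Q > Ksp, so Ca3(AsO4)2 will precipitate.

Q ≈ 3.2 x 10^-18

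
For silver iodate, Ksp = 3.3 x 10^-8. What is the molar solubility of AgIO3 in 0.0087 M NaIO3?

s = 3.8e-6 M

AgIO3(s) ⇌ Ag^+ + IO3^-
Ksp = [Ag^+][IO3^-]
Let s = moles of AgIO3 that dissolve per litre. [Ag^+] = s, [IO3^-] = 0.0087 + s ≈ 0.0087 (since IO3^- from NaIO3 dominates).
Ksp ≈ s × 0.0087
s = 3.8 x 10^-6 M
Check: s = 3.8 × 10^-6 ≪ 0.0087, so the approximation is valid.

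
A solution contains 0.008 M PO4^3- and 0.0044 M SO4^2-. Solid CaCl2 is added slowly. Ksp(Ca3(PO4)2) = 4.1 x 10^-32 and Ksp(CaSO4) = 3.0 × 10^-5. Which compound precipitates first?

Each salt begins to precipitate when Q = Ksp, i.e. when [Ca^2+] reaches its threshold.
For Ca3(PO4)2: 4.1 x 10^-32 = (0.008)^2 × [Ca^2+]^3  ⇒  [Ca^2+] = 8.6 x 10^-10 M.
For CaSO4: 3.0 × 10^-5 = 0.0044 × [Ca^2+]  ⇒  [Ca^2+] = 6.8 x 10^-3 M.
The salt with the lower threshold [Ca^2+] precipitates first: Ca3(PO4)2.

Ca3(PO4)2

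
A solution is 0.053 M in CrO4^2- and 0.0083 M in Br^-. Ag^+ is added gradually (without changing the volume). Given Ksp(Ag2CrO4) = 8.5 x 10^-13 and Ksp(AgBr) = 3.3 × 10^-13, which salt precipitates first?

Each salt begins to precipitate when Q = Ksp, i.e. when [Ag^+] reaches its threshold.
For Ag2CrO4: 8.5 x 10^-13 = 0.053 × [Ag^+]^2  ⇒  [Ag^+] = 4.0 × 10^-6 M.
For AgBr: 3.3 × 10^-13 = 0.0083 × [Ag^+]  ⇒  [Ag^+] = 4.0 × 10^-11 M.
The salt with the lower threshold [Ag^+] precipitates first: AgBr.

AgBr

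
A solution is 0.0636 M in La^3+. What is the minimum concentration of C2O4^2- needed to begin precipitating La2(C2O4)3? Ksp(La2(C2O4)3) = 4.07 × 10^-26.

[C2O4^2-] = 2.16 x 10^-8 M

La2(C2O4)3(s) ⇌ 2 La^3+ + 3 C2O4^2-
Ksp = [La^3+]^2[C2O4^2-]^3
Precipitation begins when Q = Ksp. With [La^3+] = 0.0636 M:
4.07 × 10^-26 = (0.0636)^2 × [C2O4^2-]^3
[C2O4^2-] = (4.07 × 10^-26 / 4.045 × 10^-3)^(1/3) = 2.16 x 10^-8 M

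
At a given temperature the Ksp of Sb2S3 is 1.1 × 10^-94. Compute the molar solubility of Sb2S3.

Sb2S3(s) <=> 2 Sb^3+ + 3 S^2-
Ksp = [Sb^3+]^2[S^2-]^3
If s mol/L of Sb2S3 dissolves, [Sb^3+] = 2s and [S^2-] = 3s.
Substituting: Ksp = (2s)^2(3s)^3 = 108s^5
s^5 = 1.1 × 10^-94 / 108, so s = 6.3 × 10^-20 M

s ≈ 6.3 × 10^-20 M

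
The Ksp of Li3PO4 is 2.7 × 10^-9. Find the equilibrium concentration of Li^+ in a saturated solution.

[Li^+] = 9.5e-3 M

Li3PO4(s) <=> 3 Li^+(aq) + PO4^3-(aq)
Ksp = [Li^+]^3[PO4^3-]
Let s = molar solubility. Then [Li^+] = 3s and [PO4^3-] = s.
So Ksp = (3s)^3 × s = 27s^4
s = (2.7 × 10^-9 / 27)^(1/4) = 3.16 x 10^-3 M
[Li^+] = 3s = 9.5 x 10^-3 M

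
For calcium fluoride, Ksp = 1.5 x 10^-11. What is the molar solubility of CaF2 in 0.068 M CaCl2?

CaF2(s) ⇌ Ca^2+(aq) + 2 F^-(aq)
Ksp = [Ca^2+][F^-]^2
Let s = moles of CaF2 that dissolve per litre. [Ca^2+] = 0.068 + s ≈ 0.068, [F^-] = 2s (since Ca^2+ from CaCl2 dominates).
Ksp ≈ 0.068 × (2s)^2
s = 7.4 x 10^-6 M
Check: s = 7.4 × 10^-6 ≪ 0.068, so the approximation is valid.

s ≈ 7.4 × 10^-6 M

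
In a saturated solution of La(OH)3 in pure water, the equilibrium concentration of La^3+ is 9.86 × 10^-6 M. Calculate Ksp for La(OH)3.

2.55 × 10^-19

La(OH)3(s) <=> La^3+ + 3 OH^-
Stoichiometry gives [OH^-] = (3/1)[La^3+] = 2.958 × 10^-5 M.
Ksp = [La^3+][OH^-]^3
Ksp = 9.86 × 10^-6 × (2.958 × 10^-5)^3 = 2.55 x 10^-19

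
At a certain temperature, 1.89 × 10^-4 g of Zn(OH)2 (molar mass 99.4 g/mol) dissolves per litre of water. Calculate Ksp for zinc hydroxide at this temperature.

Molar solubility s = (1.89 × 10^-4 g/L) / (99.4 g/mol) = 1.901 × 10^-6 M.
Zn(OH)2(s) <=> Zn^2+ + 2 OH^-
With molar solubility s: [Zn^2+] = s, [OH^-] = 2s.
Ksp = [Zn^2+][OH^-]^2
Ksp = s(2s)^2 = 4s^3
Ksp = 4 × (1.901 x 10^-6)^3 = 2.75 x 10^-17

Ksp = 2.75 x 10^-17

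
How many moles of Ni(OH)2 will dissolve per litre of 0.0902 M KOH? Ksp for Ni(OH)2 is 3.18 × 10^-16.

Ni(OH)2(s) ⇌ Ni^2+ + 2 OH^-
Ksp = [Ni^2+][OH^-]^2
If s mol/L dissolves here, [Ni^2+] = s, [OH^-] = 0.0902 + 2s ≈ 0.0902 (since OH^- from KOH dominates).
Ksp ≈ s × (0.0902)^2
s = 3.91 × 10^-14 M
Check: 2s = 7.8 x 10^-14 ≪ 0.0902, so the approximation is valid.

s ≈ 3.91 × 10^-14 M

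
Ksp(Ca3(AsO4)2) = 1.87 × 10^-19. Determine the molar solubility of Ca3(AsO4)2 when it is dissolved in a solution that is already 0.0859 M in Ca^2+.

8.59 × 10^-9 M

Ca3(AsO4)2(s) <=> 3 Ca^2+(aq) + 2 AsO4^3-(aq)
Ksp = [Ca^2+]^3[AsO4^3-]^2
Let s = moles of Ca3(AsO4)2 that dissolve per litre. [Ca^2+] = 0.0859 + 3s ≈ 0.0859, [AsO4^3-] = 2s (since the Ca^2+ already present dominates).
Ksp ≈ (0.0859)^3 × (2s)^2
s = 8.59 × 10^-9 M
Check: 3s = 2.6 × 10^-8 ≪ 0.0859, so the approximation is valid.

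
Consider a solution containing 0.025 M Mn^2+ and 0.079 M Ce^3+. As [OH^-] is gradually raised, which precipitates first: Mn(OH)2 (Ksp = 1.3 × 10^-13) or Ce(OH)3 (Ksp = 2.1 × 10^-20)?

Each salt begins to precipitate when Q = Ksp, i.e. when [OH^-] reaches its threshold.
For Mn(OH)2: 1.3 × 10^-13 = 0.025 × [OH^-]^2  ⇒  [OH^-] = 2.3 x 10^-6 M.
For Ce(OH)3: 2.1 × 10^-20 = 0.079 × [OH^-]^3  ⇒  [OH^-] = 6.4 × 10^-7 M.
The salt with the lower threshold [OH^-] precipitates first: Ce(OH)3.

Ce(OH)3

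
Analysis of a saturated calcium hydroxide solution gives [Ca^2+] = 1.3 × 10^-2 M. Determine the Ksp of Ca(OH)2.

Ca(OH)2(s) ⇌ Ca^2+(aq) + 2 OH^-(aq)
Stoichiometry gives [OH^-] = (2/1)[Ca^2+] = 2.60 × 10^-2 M.
Ksp = [Ca^2+][OH^-]^2
Ksp = 1.3 × 10^-2 × (2.60 × 10^-2)^2 = 8.8 × 10^-6

Ksp = 8.8 × 10^-6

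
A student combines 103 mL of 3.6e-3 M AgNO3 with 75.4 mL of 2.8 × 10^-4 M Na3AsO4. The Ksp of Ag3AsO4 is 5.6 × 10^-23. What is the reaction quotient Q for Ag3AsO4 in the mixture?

Total volume = 103 + 75.4 = 178.4 mL.
[Ag^+] = 3.6 × 10^-3 × (103/178.4) = 2.08 × 10^-3 M
[AsO4^3-] = 2.8 x 10^-4 × (75.4/178.4) = 1.18 × 10^-4 M
Ag3AsO4(s) ⇌ 3 Ag^+(aq) + AsO4^3-(aq), so Q = [Ag^+]^3[AsO4^3-]
Q = (2.08 × 10^-3)^3(1.18 × 10^-4) = 1.1 × 10^-12
Q > Ksp, so Ag3AsO4 will precipitate.

Q ≈ 1.1 × 10^-12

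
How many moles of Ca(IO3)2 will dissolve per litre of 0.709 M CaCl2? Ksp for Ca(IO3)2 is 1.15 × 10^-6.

Ca(IO3)2(s) ⇌ Ca^2+ + 2 IO3^-
Ksp = [Ca^2+][IO3^-]^2
If s mol/L dissolves here, [Ca^2+] = 0.709 + s ≈ 0.709, [IO3^-] = 2s (Ksp is small, so little additional dissolves).
Ksp ≈ 0.709 × (2s)^2
s = 6.37 × 10^-4 M
Check: s = 6.4 x 10^-4 ≪ 0.709, so the approximation is valid.

s = 6.37 × 10^-4 M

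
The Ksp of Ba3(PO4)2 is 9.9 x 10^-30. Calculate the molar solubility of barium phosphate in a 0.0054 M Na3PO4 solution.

2.3 x 10^-9 M

Ba3(PO4)2(s) ⇌ 3 Ba^2+(aq) + 2 PO4^3-(aq)
Ksp = [Ba^2+]^3[PO4^3-]^2
Let s = moles of Ba3(PO4)2 that dissolve per litre. [Ba^2+] = 3s, [PO4^3-] = 0.0054 + 2s ≈ 0.0054 (common-ion effect: PO4^3- is already 0.0054 M).
Ksp ≈ (3s)^3 × (0.0054)^2
s = 2.3 × 10^-9 M
Check: 2s = 4.7 × 10^-9 ≪ 0.0054, so the approximation is valid.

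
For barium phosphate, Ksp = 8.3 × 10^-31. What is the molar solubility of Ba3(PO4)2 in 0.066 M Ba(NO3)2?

Ba3(PO4)2(s) ⇌ 3 Ba^2+ + 2 PO4^3-
Ksp = [Ba^2+]^3[PO4^3-]^2
Let s be the molar solubility in this solution. [Ba^2+] = 0.066 + 3s ≈ 0.066, [PO4^3-] = 2s (common-ion effect: Ba^2+ is already 0.066 M).
Ksp ≈ (0.066)^3 × (2s)^2
s = 2.7 x 10^-14 M
Check: 3s = 8.1 × 10^-14 ≪ 0.066, so the approximation is valid.

s = 2.7 x 10^-14 M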